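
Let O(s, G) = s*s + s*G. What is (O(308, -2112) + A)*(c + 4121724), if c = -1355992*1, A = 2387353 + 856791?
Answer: 7435703670784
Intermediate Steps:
O(s, G) = s² + G*s
A = 3244144
c = -1355992
(O(308, -2112) + A)*(c + 4121724) = (308*(-2112 + 308) + 3244144)*(-1355992 + 4121724) = (308*(-1804) + 3244144)*2765732 = (-555632 + 3244144)*2765732 = 2688512*2765732 = 7435703670784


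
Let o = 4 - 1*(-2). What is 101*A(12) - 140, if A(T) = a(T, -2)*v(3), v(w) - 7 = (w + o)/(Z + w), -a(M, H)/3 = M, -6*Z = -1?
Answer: -682592/19 ≈ -35926.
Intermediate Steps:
Z = ⅙ (Z = -⅙*(-1) = ⅙ ≈ 0.16667)
o = 6 (o = 4 + 2 = 6)
a(M, H) = -3*M
v(w) = 7 + (6 + w)/(⅙ + w) (v(w) = 7 + (w + 6)/(⅙ + w) = 7 + (6 + w)/(⅙ + w))
A(T) = -561*T/19 (A(T) = (-3*T)*((43 + 48*3)/(1 + 6*3)) = (-3*T)*((43 + 144)/(1 + 18)) = (-3*T)*(187/19) = (-3*T)*((1/19)*187) = -3*T*(187/19) = -561*T/19)
101*A(12) - 140 = 101*(-561/19*12) - 140 = 101*(-6732/19) - 140 = -679932/19 - 140 = -682592/19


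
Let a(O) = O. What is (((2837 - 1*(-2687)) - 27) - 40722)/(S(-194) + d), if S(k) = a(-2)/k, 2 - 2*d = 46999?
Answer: 6833650/4558707 ≈ 1.4990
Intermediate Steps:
d = -46997/2 (d = 1 - ½*46999 = 1 - 46999/2 = -46997/2 ≈ -23499.)
S(k) = -2/k
(((2837 - 1*(-2687)) - 27) - 40722)/(S(-194) + d) = (((2837 - 1*(-2687)) - 27) - 40722)/(-2/(-194) - 46997/2) = (((2837 + 2687) - 27) - 40722)/(-2*(-1/194) - 46997/2) = ((5524 - 27) - 40722)/(1/97 - 46997/2) = (5497 - 40722)/(-4558707/194) = -35225*(-194/4558707) = 6833650/4558707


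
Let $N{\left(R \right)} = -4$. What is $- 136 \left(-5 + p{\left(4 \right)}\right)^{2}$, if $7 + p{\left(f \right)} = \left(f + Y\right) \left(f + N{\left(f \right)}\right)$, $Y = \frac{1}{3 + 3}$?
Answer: $-19584$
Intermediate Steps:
$Y = \frac{1}{6} \approx 0.16667$
$p{\left(f \right)} = -7 + \left(-4 + f\right) \left(\frac{1}{6} + f\right)$ ($p{\left(f \right)} = -7 + \left(f + \frac{1}{6}\right) \left(f - 4\right) = -7 + \left(\frac{1}{6} + f\right) \left(-4 + f\right) = -7 + \left(-4 + f\right) \left(\frac{1}{6} + f\right)$)
$- 136 \left(-5 + p{\left(4 \right)}\right)^{2} = - 136 \left(-5 - \left(23 - 16\right)\right)^{2} = - 136 \left(-5 - 7\right)^{2} = - 136 \left(-12\right)^{2} = \left(-136\right) 144 = -19584$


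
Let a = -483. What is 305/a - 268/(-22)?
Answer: 61367/5313 ≈ 11.550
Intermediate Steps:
305/a - 268/(-22) = 305/(-483) - 268/(-22) = 305*(-1/483) - 268*(-1/22) = -305/483 + 134/11 = 61367/5313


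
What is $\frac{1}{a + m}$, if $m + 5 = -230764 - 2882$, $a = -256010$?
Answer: $- \frac{1}{489661} \approx -2.0422 \cdot 10^{-6}$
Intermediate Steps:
$m = -233651$ ($m = -5 - 233646 = -233651$)
$\frac{1}{a + m} = \frac{1}{-256010 - 233651} = \frac{1}{-489661} = - \frac{1}{489661}$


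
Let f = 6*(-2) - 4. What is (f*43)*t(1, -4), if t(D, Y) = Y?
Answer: 2752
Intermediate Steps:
f = -16 (f = -12 - 4 = -16)
(f*43)*t(1, -4) = -16*43*(-4) = -688*(-4) = 2752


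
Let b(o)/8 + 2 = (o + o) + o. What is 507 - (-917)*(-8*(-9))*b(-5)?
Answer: -8978757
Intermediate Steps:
b(o) = -16 + 24*o (b(o) = -16 + 8*((o + o) + o) = -16 + 8*(2*o + o) = -16 + 8*(3*o) = -16 + 24*o)
507 - (-917)*(-8*(-9))*b(-5) = 507 - (-917)*(-8*(-9))*(-16 + 24*(-5)) = 507 - (-917)*72*(-16 - 120) = 507 - (-917)*72*(-136) = 507 - (-917)*(-9792) = 507 - 917*9792 = 507 - 8979264 = -8978757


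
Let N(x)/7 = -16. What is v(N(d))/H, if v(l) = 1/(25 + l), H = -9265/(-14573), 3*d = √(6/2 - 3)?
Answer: -14573/806055 ≈ -0.018079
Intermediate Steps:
d = 0 (d = √(6/2 - 3)/3 = √(6*(½) - 3)/3 = √(3 - 3)/3 = √0/3 = (⅓)*0 = 0)
N(x) = -112 (N(x) = 7*(-16) = -112)
H = 9265/14573 (H = -9265*(-1/14573) = 9265/14573 ≈ 0.63577)
v(N(d))/H = 1/((25 - 112)*(9265/14573)) = (14573/9265)/(-87) = -1/87*14573/9265 = -14573/806055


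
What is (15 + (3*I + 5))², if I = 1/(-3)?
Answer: 361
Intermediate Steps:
I = -⅓ (I = 1*(-⅓) = -⅓ ≈ -0.33333)
(15 + (3*I + 5))² = (15 + (3*(-⅓) + 5))² = (15 + (-1 + 5))² = (15 + 4)² = 19² = 361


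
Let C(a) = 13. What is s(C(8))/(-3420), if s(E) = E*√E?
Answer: -13*√13/3420 ≈ -0.013705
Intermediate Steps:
s(E) = E^(3/2)
s(C(8))/(-3420) = 13^(3/2)/(-3420) = (13*√13)*(-1/3420) = -13*√13/3420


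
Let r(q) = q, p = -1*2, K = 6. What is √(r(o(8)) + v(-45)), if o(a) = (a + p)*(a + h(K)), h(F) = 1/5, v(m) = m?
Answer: √105/5 ≈ 2.0494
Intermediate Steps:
h(F) = ⅕
p = -2
o(a) = (-2 + a)*(⅕ + a) (o(a) = (a - 2)*(a + ⅕) = (-2 + a)*(⅕ + a))
√(r(o(8)) + v(-45)) = √((-⅖ + 8² - 9/5*8) - 45) = √((-⅖ + 64 - 72/5) - 45) = √(246/5 - 45) = √(21/5) = √105/5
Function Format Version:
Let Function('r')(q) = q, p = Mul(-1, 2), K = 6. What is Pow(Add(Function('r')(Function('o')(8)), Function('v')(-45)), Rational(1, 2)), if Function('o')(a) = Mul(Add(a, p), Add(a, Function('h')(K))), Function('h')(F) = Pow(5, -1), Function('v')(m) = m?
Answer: Mul(Rational(1, 5), Pow(105, Rational(1, 2))) ≈ 2.0494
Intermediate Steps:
Function('h')(F) = Rational(1, 5)
p = -2
Function('o')(a) = Mul(Add(-2, a), Add(Rational(1, 5), a)) (Function('o')(a) = Mul(Add(a, -2), Add(a, Rational(1, 5))) = Mul(Add(-2, a), Add(Rational(1, 5), a)))
Pow(Add(Function('r')(Function('o')(8)), Function('v')(-45)), Rational(1, 2)) = Pow(Add(Add(Rational(-2, 5), Pow(8, 2), Mul(Rational(-9, 5), 8)), -45), Rational(1, 2)) = Pow(Add(Add(Rational(-2, 5), 64, Rational(-72, 5)), -45), Rational(1, 2)) = Pow(Add(Rational(246, 5), -45), Rational(1, 2)) = Pow(Rational(21, 5), Rational(1, 2)) = Mul(Rational(1, 5), Pow(105, Rational(1, 2)))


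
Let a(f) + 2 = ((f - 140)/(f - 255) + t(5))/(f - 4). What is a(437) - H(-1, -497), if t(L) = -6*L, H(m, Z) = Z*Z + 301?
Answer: -19489674635/78806 ≈ -2.4731e+5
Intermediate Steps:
H(m, Z) = 301 + Z² (H(m, Z) = Z² + 301 = 301 + Z²)
a(f) = -2 + (-30 + (-140 + f)/(-255 + f))/(-4 + f) (a(f) = -2 + ((f - 140)/(f - 255) - 6*5)/(f - 4) = -2 + ((-140 + f)/(-255 + f) - 30)/(-4 + f) = -2 + (-30 + (-140 + f)/(-255 + f))/(-4 + f))
a(437) - H(-1, -497) = (5470 - 2*437² + 489*437)/(1020 + 437² - 259*437) - (301 + (-497)²) = (5470 - 2*190969 + 213693)/(1020 + 190969 - 113183) - (301 + 247009) = (5470 - 381938 + 213693)/78806 - 1*247310 = (1/78806)*(-162775) - 247310 = -162775/78806 - 247310 = -19489674635/78806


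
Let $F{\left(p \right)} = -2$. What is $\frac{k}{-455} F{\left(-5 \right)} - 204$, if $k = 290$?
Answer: $- \frac{18448}{91} \approx -202.73$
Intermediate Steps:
$\frac{k}{-455} F{\left(-5 \right)} - 204 = \frac{290}{-455} \left(-2\right) - 204 = 290 \left(- \frac{1}{455}\right) \left(-2\right) - 204 = \left(- \frac{58}{91}\right) \left(-2\right) - 204 = \frac{116}{91} - 204 = - \frac{18448}{91}$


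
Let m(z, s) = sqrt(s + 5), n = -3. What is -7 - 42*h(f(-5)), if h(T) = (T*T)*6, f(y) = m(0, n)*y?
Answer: -12607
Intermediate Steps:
m(z, s) = sqrt(5 + s)
f(y) = y*sqrt(2) (f(y) = sqrt(5 - 3)*y = sqrt(2)*y = y*sqrt(2))
h(T) = 6*T**2 (h(T) = T**2*6 = 6*T**2)
-7 - 42*h(f(-5)) = -7 - 252*(-5*sqrt(2))**2 = -7 - 252*50 = -7 - 42*300 = -7 - 12600 = -12607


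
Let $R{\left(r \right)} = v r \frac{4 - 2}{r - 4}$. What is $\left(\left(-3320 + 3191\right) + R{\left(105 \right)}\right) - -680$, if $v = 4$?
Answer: $\frac{56491}{101} \approx 559.32$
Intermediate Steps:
$R{\left(r \right)} = \frac{8 r}{-4 + r}$ ($R{\left(r \right)} = 4 r \frac{4 - 2}{r - 4} = 4 r \frac{2}{-4 + r} = \frac{8 r}{-4 + r}$)
$\left(\left(-3320 + 3191\right) + R{\left(105 \right)}\right) - -680 = \left(\left(-3320 + 3191\right) + 8 \cdot 105 \frac{1}{-4 + 105}\right) - -680 = \left(-129 + 8 \cdot 105 \cdot \frac{1}{101}\right) + 680 = \left(-129 + \frac{840}{101}\right) + 680 = - \frac{12189}{101} + 680 = \frac{56491}{101}$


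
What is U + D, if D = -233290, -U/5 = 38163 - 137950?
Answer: 265645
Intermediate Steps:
U = 498935 (U = -5*(38163 - 137950) = -5*(-99787) = 498935)
U + D = 498935 - 233290 = 265645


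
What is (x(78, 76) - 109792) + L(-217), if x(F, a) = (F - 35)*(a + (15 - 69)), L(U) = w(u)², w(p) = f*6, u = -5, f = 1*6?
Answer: -107550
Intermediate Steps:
f = 6
w(p) = 36 (w(p) = 6*6 = 36)
L(U) = 1296 (L(U) = 36² = 1296)
x(F, a) = (-54 + a)*(-35 + F) (x(F, a) = (-35 + F)*(a - 54) = (-35 + F)*(-54 + a) = (-54 + a)*(-35 + F))
(x(78, 76) - 109792) + L(-217) = ((1890 - 54*78 - 35*76 + 78*76) - 109792) + 1296 = ((1890 - 4212 - 2660 + 5928) - 109792) + 1296 = (946 - 109792) + 1296 = -108846 + 1296 = -107550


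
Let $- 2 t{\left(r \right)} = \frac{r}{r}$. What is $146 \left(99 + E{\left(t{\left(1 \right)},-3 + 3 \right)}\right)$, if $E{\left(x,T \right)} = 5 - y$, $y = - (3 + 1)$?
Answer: $15768$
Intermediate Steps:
$y = -4$ ($y = \left(-1\right) 4 = -4$)
$t{\left(r \right)} = - \frac{1}{2}$ ($t{\left(r \right)} = - \frac{r \frac{1}{r}}{2} = \left(- \frac{1}{2}\right) 1 = - \frac{1}{2}$)
$E{\left(x,T \right)} = 9$ ($E{\left(x,T \right)} = 5 - -4 = 5 + 4 = 9$)
$146 \left(99 + E{\left(t{\left(1 \right)},-3 + 3 \right)}\right) = 146 \left(99 + 9\right) = 146 \cdot 108 = 15768$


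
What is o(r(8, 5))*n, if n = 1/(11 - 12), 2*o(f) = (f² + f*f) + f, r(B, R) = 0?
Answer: 0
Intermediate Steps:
o(f) = f² + f/2 (o(f) = ((f² + f*f) + f)/2 = ((f² + f²) + f)/2 = (2*f² + f)/2 = (f + 2*f²)/2 = f² + f/2)
n = -1 (n = 1/(-1) = -1)
o(r(8, 5))*n = (0*(½ + 0))*(-1) = (0*(½))*(-1) = 0*(-1) = 0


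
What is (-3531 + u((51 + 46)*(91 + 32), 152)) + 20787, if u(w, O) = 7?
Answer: 17263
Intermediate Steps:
(-3531 + u((51 + 46)*(91 + 32), 152)) + 20787 = (-3531 + 7) + 20787 = -3524 + 20787 = 17263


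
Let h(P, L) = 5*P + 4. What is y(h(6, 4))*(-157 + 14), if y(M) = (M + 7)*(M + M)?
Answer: -398684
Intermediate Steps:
h(P, L) = 4 + 5*P
y(M) = 2*M*(7 + M) (y(M) = (7 + M)*(2*M) = 2*M*(7 + M))
y(h(6, 4))*(-157 + 14) = (2*(4 + 5*6)*(7 + (4 + 5*6)))*(-157 + 14) = (2*(4 + 30)*(7 + (4 + 30)))*(-143) = (2*34*(7 + 34))*(-143) = (2*34*41)*(-143) = 2788*(-143) = -398684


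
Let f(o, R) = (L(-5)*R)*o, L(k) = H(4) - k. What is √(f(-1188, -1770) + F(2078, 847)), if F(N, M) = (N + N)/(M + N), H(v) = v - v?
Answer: 2*√99946824757/195 ≈ 3242.5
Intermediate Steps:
H(v) = 0
L(k) = -k (L(k) = 0 - k = -k)
F(N, M) = 2*N/(M + N) (F(N, M) = (2*N)/(M + N) = 2*N/(M + N))
f(o, R) = 5*R*o (f(o, R) = ((-1*(-5))*R)*o = (5*R)*o = 5*R*o)
√(f(-1188, -1770) + F(2078, 847)) = √(5*(-1770)*(-1188) + 2*2078/(847 + 2078)) = √(10513800 + 2*2078/2925) = √(10513800 + 2*2078*(1/2925)) = √(10513800 + 4156/2925) = √(30752869156/2925) = 2*√99946824757/195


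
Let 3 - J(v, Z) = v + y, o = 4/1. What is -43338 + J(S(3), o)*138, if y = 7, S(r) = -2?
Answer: -43614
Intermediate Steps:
o = 4 (o = 4*1 = 4)
J(v, Z) = -4 - v (J(v, Z) = 3 - (v + 7) = 3 - (7 + v) = 3 + (-7 - v) = -4 - v)
-43338 + J(S(3), o)*138 = -43338 + (-4 - 1*(-2))*138 = -43338 + (-4 + 2)*138 = -43338 - 2*138 = -43338 - 276 = -43614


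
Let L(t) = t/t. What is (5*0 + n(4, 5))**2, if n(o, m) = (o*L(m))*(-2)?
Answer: 64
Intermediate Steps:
L(t) = 1
n(o, m) = -2*o (n(o, m) = (o*1)*(-2) = o*(-2) = -2*o)
(5*0 + n(4, 5))**2 = (5*0 - 2*4)**2 = (0 - 8)**2 = (-8)**2 = 64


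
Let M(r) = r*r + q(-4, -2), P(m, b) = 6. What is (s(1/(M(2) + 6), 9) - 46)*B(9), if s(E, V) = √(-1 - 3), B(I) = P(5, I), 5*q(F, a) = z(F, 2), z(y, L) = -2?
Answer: -276 + 12*I ≈ -276.0 + 12.0*I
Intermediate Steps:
q(F, a) = -⅖ (q(F, a) = (⅕)*(-2) = -⅖)
M(r) = -⅖ + r² (M(r) = r*r - ⅖ = r² - ⅖ = -⅖ + r²)
B(I) = 6
s(E, V) = 2*I (s(E, V) = √(-4) = 2*I)
(s(1/(M(2) + 6), 9) - 46)*B(9) = (2*I - 46)*6 = (-46 + 2*I)*6 = -276 + 12*I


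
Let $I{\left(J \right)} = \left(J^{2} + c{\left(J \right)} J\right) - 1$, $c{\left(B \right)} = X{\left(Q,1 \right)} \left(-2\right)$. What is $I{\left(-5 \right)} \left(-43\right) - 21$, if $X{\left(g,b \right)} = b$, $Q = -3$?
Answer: $-1483$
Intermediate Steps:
$c{\left(B \right)} = -2$ ($c{\left(B \right)} = 1 \left(-2\right) = -2$)
$I{\left(J \right)} = -1 + J^{2} - 2 J$ ($I{\left(J \right)} = \left(J^{2} - 2 J\right) - 1 = -1 + J^{2} - 2 J$)
$I{\left(-5 \right)} \left(-43\right) - 21 = \left(-1 + \left(-5\right)^{2} - -10\right) \left(-43\right) - 21 = \left(-1 + 25 + 10\right) \left(-43\right) - 21 = 34 \left(-43\right) - 21 = -1462 - 21 = -1483$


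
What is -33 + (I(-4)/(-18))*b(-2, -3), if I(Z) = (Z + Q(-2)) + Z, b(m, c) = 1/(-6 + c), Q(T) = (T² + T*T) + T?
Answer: -2674/81 ≈ -33.012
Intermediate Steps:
Q(T) = T + 2*T² (Q(T) = (T² + T²) + T = 2*T² + T = T + 2*T²)
I(Z) = 6 + 2*Z (I(Z) = (Z - 2*(1 + 2*(-2))) + Z = (Z - 2*(1 - 4)) + Z = (Z - 2*(-3)) + Z = (Z + 6) + Z = (6 + Z) + Z = 6 + 2*Z)
-33 + (I(-4)/(-18))*b(-2, -3) = -33 + ((6 + 2*(-4))/(-18))/(-6 - 3) = -33 + ((6 - 8)*(-1/18))/(-9) = -33 - 2*(-1/18)*(-⅑) = -33 + (⅑)*(-⅑) = -33 - 1/81 = -2674/81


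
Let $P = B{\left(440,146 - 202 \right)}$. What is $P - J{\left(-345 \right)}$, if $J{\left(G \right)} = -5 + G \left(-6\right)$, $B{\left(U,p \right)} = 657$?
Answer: $-1408$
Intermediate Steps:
$J{\left(G \right)} = -5 - 6 G$
$P = 657$
$P - J{\left(-345 \right)} = 657 - \left(-5 - -2070\right) = 657 - \left(-5 + 2070\right) = 657 - 2065 = -1408$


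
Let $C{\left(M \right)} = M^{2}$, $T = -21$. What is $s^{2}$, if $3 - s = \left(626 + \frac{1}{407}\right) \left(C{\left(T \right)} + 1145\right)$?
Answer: $\frac{163284377696036689}{165649} \approx 9.8573 \cdot 10^{11}$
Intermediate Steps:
$s = - \frac{404084617}{407}$ ($s = 3 - \left(626 + \frac{1}{407}\right) \left(\left(-21\right)^{2} + 1145\right) = 3 - \left(626 + \frac{1}{407}\right) \left(441 + 1145\right) = 3 - \frac{254783}{407} \cdot 1586 = 3 - \frac{404085838}{407} = - \frac{404084617}{407} \approx -9.9284 \cdot 10^{5}$)
$s^{2} = \left(- \frac{404084617}{407}\right)^{2} = \frac{163284377696036689}{165649}$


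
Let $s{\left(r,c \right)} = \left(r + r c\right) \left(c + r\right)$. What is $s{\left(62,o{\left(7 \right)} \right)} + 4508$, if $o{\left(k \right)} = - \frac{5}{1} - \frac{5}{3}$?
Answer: $- \frac{134392}{9} \approx -14932.0$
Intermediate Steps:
$o{\left(k \right)} = - \frac{20}{3}$ ($o{\left(k \right)} = \left(-5\right) 1 - \frac{5}{3} = -5 - \frac{5}{3} = - \frac{20}{3}$)
$s{\left(r,c \right)} = \left(c + r\right) \left(r + c r\right)$ ($s{\left(r,c \right)} = \left(r + c r\right) \left(c + r\right) = \left(c + r\right) \left(r + c r\right)$)
$s{\left(62,o{\left(7 \right)} \right)} + 4508 = 62 \left(- \frac{20}{3} + 62 + \left(- \frac{20}{3}\right)^{2} - \frac{1240}{3}\right) + 4508 = 62 \left(- \frac{20}{3} + 62 + \frac{400}{9} - \frac{1240}{3}\right) + 4508 = 62 \left(- \frac{2822}{9}\right) + 4508 = - \frac{174964}{9} + 4508 = - \frac{134392}{9}$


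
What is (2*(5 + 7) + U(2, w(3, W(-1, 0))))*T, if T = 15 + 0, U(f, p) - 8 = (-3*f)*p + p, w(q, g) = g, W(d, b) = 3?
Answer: 255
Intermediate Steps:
U(f, p) = 8 + p - 3*f*p (U(f, p) = 8 + ((-3*f)*p + p) = 8 + (-3*f*p + p) = 8 + (p - 3*f*p) = 8 + p - 3*f*p)
T = 15
(2*(5 + 7) + U(2, w(3, W(-1, 0))))*T = (2*(5 + 7) + (8 + 3 - 3*2*3))*15 = (2*12 + (8 + 3 - 18))*15 = (24 - 7)*15 = 17*15 = 255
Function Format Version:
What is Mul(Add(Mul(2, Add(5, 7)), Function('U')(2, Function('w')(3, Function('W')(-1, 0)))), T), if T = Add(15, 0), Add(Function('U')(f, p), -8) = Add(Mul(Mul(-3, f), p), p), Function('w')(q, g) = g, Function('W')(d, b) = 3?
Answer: 255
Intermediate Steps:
Function('U')(f, p) = Add(8, p, Mul(-3, f, p)) (Function('U')(f, p) = Add(8, Add(Mul(Mul(-3, f), p), p)) = Add(8, Add(Mul(-3, f, p), p)) = Add(8, Add(p, Mul(-3, f, p))) = Add(8, p, Mul(-3, f, p)))
T = 15
Mul(Add(Mul(2, Add(5, 7)), Function('U')(2, Function('w')(3, Function('W')(-1, 0)))), T) = Mul(Add(Mul(2, Add(5, 7)), Add(8, 3, Mul(-3, 2, 3))), 15) = Mul(Add(Mul(2, 12), Add(8, 3, -18)), 15) = Mul(Add(24, -7), 15) = Mul(17, 15) = 255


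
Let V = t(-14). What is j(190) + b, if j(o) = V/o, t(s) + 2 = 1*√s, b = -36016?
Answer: -3421521/95 + I*√14/190 ≈ -36016.0 + 0.019693*I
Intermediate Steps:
t(s) = -2 + √s (t(s) = -2 + 1*√s = -2 + √s)
V = -2 + I*√14 (V = -2 + √(-14) = -2 + I*√14 ≈ -2.0 + 3.7417*I)
j(o) = (-2 + I*√14)/o
j(190) + b = (-2 + I*√14)/190 - 36016 = (-1/95 + I*√14/190) - 36016 = -3421521/95 + I*√14/190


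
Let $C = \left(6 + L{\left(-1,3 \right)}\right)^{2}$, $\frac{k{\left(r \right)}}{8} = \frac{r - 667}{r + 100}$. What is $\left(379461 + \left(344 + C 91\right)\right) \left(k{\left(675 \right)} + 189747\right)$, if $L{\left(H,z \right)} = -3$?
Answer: $\frac{55972277509136}{775} \approx 7.2222 \cdot 10^{10}$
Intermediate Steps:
$k{\left(r \right)} = \frac{8 \left(-667 + r\right)}{100 + r}$ ($k{\left(r \right)} = 8 \frac{r - 667}{r + 100} = 8 \frac{-667 + r}{100 + r} = \frac{8 \left(-667 + r\right)}{100 + r}$)
$C = 9$ ($C = \left(6 - 3\right)^{2} = 3^{2} = 9$)
$\left(379461 + \left(344 + C 91\right)\right) \left(k{\left(675 \right)} + 189747\right) = \left(379461 + \left(344 + 9 \cdot 91\right)\right) \left(\frac{8 \left(-667 + 675\right)}{100 + 675} + 189747\right) = \left(379461 + \left(344 + 819\right)\right) \left(8 \cdot \frac{1}{775} \cdot 8 + 189747\right) = \left(379461 + 1163\right) \left(8 \cdot \frac{1}{775} \cdot 8 + 189747\right) = 380624 \left(\frac{64}{775} + 189747\right) = 380624 \cdot \frac{147053989}{775} = \frac{55972277509136}{775}$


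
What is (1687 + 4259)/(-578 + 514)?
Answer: -2973/32 ≈ -92.906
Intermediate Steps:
(1687 + 4259)/(-578 + 514) = 5946/(-64) = 5946*(-1/64) = -2973/32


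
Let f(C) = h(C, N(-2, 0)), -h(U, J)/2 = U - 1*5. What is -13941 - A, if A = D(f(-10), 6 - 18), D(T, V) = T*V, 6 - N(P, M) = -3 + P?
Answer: -13581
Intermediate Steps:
N(P, M) = 9 - P (N(P, M) = 6 - (-3 + P) = 6 + (3 - P) = 9 - P)
h(U, J) = 10 - 2*U (h(U, J) = -2*(U - 1*5) = -2*(U - 5) = -2*(-5 + U) = 10 - 2*U)
f(C) = 10 - 2*C
A = -360 (A = (10 - 2*(-10))*(6 - 18) = (10 + 20)*(-12) = 30*(-12) = -360)
-13941 - A = -13941 - 1*(-360) = -13941 + 360 = -13581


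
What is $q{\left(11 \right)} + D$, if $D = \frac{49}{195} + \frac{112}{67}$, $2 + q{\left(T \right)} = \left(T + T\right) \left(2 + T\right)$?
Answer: $\frac{3735583}{13065} \approx 285.92$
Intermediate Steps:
$q{\left(T \right)} = -2 + 2 T \left(2 + T\right)$ ($q{\left(T \right)} = -2 + \left(T + T\right) \left(2 + T\right) = -2 + 2 T \left(2 + T\right)$)
$D = \frac{25123}{13065}$ ($D = 49 \cdot \frac{1}{195} + 112 \cdot \frac{1}{67} = \frac{49}{195} + \frac{112}{67} = \frac{25123}{13065} \approx 1.9229$)
$q{\left(11 \right)} + D = \left(-2 + 2 \cdot 11^{2} + 4 \cdot 11\right) + \frac{25123}{13065} = \left(-2 + 2 \cdot 121 + 44\right) + \frac{25123}{13065} = \left(-2 + 242 + 44\right) + \frac{25123}{13065} = 284 + \frac{25123}{13065} = \frac{3735583}{13065}$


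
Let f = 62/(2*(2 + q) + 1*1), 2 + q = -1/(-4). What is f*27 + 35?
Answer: 1151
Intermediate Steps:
q = -7/4 (q = -2 - 1/(-4) = -2 - 1*(-¼) = -2 + ¼ = -7/4 ≈ -1.7500)
f = 124/3 (f = 62/(2*(2 - 7/4) + 1*1) = 62/(2*(¼) + 1) = 62/(½ + 1) = 62/(3/2) = 62*(⅔) = 124/3 ≈ 41.333)
f*27 + 35 = (124/3)*27 + 35 = 1116 + 35 = 1151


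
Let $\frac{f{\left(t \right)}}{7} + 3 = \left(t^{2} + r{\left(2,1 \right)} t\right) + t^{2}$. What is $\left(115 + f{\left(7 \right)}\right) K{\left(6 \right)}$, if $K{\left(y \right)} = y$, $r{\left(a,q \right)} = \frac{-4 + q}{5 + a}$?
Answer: $4554$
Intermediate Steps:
$r{\left(a,q \right)} = \frac{-4 + q}{5 + a}$
$f{\left(t \right)} = -21 - 3 t + 14 t^{2}$ ($f{\left(t \right)} = -21 + 7 \left(\left(t^{2} + \frac{-4 + 1}{5 + 2} t\right) + t^{2}\right) = -21 + 7 \left(\left(t^{2} + \frac{1}{7} \left(-3\right) t\right) + t^{2}\right) = -21 + 7 \left(\left(t^{2} - \frac{3 t}{7}\right) + t^{2}\right) = -21 + 7 \left(2 t^{2} - \frac{3 t}{7}\right) = -21 + \left(- 3 t + 14 t^{2}\right) = -21 - 3 t + 14 t^{2}$)
$\left(115 + f{\left(7 \right)}\right) K{\left(6 \right)} = \left(115 - \left(42 - 686\right)\right) 6 = \left(115 - -644\right) 6 = \left(115 + 644\right) 6 = 759 \cdot 6 = 4554$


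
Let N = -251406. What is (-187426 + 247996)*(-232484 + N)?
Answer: -29309217300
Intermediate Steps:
(-187426 + 247996)*(-232484 + N) = (-187426 + 247996)*(-232484 - 251406) = 60570*(-483890) = -29309217300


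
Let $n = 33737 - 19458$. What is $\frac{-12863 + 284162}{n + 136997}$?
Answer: $\frac{271299}{151276} \approx 1.7934$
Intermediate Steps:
$n = 14279$ ($n = 33737 - 19458 = 14279$)
$\frac{-12863 + 284162}{n + 136997} = \frac{-12863 + 284162}{14279 + 136997} = \frac{271299}{151276}$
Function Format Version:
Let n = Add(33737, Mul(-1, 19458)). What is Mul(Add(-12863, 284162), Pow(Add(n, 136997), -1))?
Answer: Rational(271299, 151276) ≈ 1.7934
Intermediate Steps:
n = 14279 (n = Add(33737, -19458) = 14279)
Mul(Add(-12863, 284162), Pow(Add(n, 136997), -1)) = Mul(Add(-12863, 284162), Pow(Add(14279, 136997), -1)) = Mul(271299, Pow(151276, -1)) = Mul(271299, Rational(1, 151276)) = Rational(271299, 151276)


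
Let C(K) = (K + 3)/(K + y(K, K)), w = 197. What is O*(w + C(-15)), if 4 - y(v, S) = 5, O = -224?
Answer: -44296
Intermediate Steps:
y(v, S) = -1 (y(v, S) = 4 - 1*5 = 4 - 5 = -1)
C(K) = (3 + K)/(-1 + K) (C(K) = (K + 3)/(K - 1) = (3 + K)/(-1 + K))
O*(w + C(-15)) = -224*(197 + (3 - 15)/(-1 - 15)) = -224*(197 - 12/(-16)) = -224*(197 - 1/16*(-12)) = -224*(197 + 3/4) = -224*791/4 = -44296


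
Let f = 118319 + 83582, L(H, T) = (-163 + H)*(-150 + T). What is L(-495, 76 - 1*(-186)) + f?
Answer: 128205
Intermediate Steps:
f = 201901
L(-495, 76 - 1*(-186)) + f = (24450 - 163*(76 - 1*(-186)) - 150*(-495) - 495*(76 - 1*(-186))) + 201901 = (24450 - 163*(76 + 186) + 74250 - 495*(76 + 186)) + 201901 = (24450 - 163*262 + 74250 - 495*262) + 201901 = (24450 - 42706 + 74250 - 129690) + 201901 = -73696 + 201901 = 128205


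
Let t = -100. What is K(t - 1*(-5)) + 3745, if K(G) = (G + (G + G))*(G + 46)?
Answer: 17710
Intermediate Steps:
K(G) = 3*G*(46 + G) (K(G) = (G + 2*G)*(46 + G) = (3*G)*(46 + G) = 3*G*(46 + G))
K(t - 1*(-5)) + 3745 = 3*(-100 - 1*(-5))*(46 + (-100 - 1*(-5))) + 3745 = 3*(-100 + 5)*(46 + (-100 + 5)) + 3745 = 3*(-95)*(46 - 95) + 3745 = 3*(-95)*(-49) + 3745 = 13965 + 3745 = 17710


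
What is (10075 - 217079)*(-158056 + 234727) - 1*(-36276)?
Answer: -15871167408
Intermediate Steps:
(10075 - 217079)*(-158056 + 234727) - 1*(-36276) = -207004*76671 + 36276 = -15871203684 + 36276 = -15871167408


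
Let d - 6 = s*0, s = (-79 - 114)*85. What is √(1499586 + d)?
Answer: 2*√374898 ≈ 1224.6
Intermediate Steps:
s = -16405 (s = -193*85 = -16405)
d = 6 (d = 6 - 16405*0 = 6 + 0 = 6)
√(1499586 + d) = √(1499586 + 6) = √1499592 = 2*√374898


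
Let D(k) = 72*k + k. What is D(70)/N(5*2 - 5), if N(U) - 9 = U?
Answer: 365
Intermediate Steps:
N(U) = 9 + U
D(k) = 73*k
D(70)/N(5*2 - 5) = (73*70)/(9 + (5*2 - 5)) = 5110/(9 + (10 - 5)) = 5110/(9 + 5) = 5110/14 = 5110*(1/14) = 365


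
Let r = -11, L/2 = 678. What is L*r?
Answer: -14916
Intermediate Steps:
L = 1356 (L = 2*678 = 1356)
L*r = 1356*(-11) = -14916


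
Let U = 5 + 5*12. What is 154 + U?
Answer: 219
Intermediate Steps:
U = 65 (U = 5 + 60 = 65)
154 + U = 154 + 65 = 219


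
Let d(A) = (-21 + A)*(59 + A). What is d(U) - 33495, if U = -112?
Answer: -26446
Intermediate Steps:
d(U) - 33495 = (-1239 + (-112)² + 38*(-112)) - 33495 = (-1239 + 12544 - 4256) - 33495 = 7049 - 33495 = -26446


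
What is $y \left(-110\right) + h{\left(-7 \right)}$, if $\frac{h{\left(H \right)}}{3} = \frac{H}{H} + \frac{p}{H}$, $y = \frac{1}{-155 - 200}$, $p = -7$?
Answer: $\frac{448}{71} \approx 6.3099$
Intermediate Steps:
$y = - \frac{1}{355}$ ($y = \frac{1}{-355} = - \frac{1}{355} \approx -0.0028169$)
$h{\left(H \right)} = 3 - \frac{21}{H}$ ($h{\left(H \right)} = 3 \left(\frac{H}{H} - \frac{7}{H}\right) = 3 \left(1 - \frac{7}{H}\right) = 3 - \frac{21}{H}$)
$y \left(-110\right) + h{\left(-7 \right)} = \left(- \frac{1}{355}\right) \left(-110\right) + \left(3 - \frac{21}{-7}\right) = \frac{22}{71} + \left(3 - -3\right) = \frac{22}{71} + \left(3 + 3\right) = \frac{22}{71} + 6 = \frac{448}{71}$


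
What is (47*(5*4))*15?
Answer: 14100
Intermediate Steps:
(47*(5*4))*15 = (47*20)*15 = 940*15 = 14100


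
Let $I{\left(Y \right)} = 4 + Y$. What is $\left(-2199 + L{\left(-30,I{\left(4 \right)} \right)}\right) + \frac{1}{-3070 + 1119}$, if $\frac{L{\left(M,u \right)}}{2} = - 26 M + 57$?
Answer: $- \frac{1024276}{1951} \approx -525.0$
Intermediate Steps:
$L{\left(M,u \right)} = 114 - 52 M$ ($L{\left(M,u \right)} = 2 \left(- 26 M + 57\right) = 2 \left(57 - 26 M\right) = 114 - 52 M$)
$\left(-2199 + L{\left(-30,I{\left(4 \right)} \right)}\right) + \frac{1}{-3070 + 1119} = \left(-2199 + \left(114 - -1560\right)\right) + \frac{1}{-3070 + 1119} = \left(-2199 + \left(114 + 1560\right)\right) + \frac{1}{-1951} = \left(-2199 + 1674\right) - \frac{1}{1951} = -525 - \frac{1}{1951} = - \frac{1024276}{1951}$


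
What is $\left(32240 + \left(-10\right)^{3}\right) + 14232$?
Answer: $45472$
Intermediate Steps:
$\left(32240 + \left(-10\right)^{3}\right) + 14232 = \left(32240 - 1000\right) + 14232 = 31240 + 14232 = 45472$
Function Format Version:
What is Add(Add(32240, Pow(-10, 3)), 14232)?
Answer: 45472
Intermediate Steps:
Add(Add(32240, Pow(-10, 3)), 14232) = Add(Add(32240, -1000), 14232) = Add(31240, 14232) = 45472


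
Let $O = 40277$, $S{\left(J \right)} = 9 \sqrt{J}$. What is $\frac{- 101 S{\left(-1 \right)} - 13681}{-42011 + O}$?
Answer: $\frac{13681}{1734} + \frac{303 i}{578} \approx 7.8898 + 0.52422 i$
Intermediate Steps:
$\frac{- 101 S{\left(-1 \right)} - 13681}{-42011 + O} = \frac{- 101 \cdot 9 \sqrt{-1} - 13681}{-42011 + 40277} = \frac{- 101 \cdot 9 i + \left(-18233 + 4552\right)}{-1734} = \left(- 909 i - 13681\right) \left(- \frac{1}{1734}\right) = \left(-13681 - 909 i\right) \left(- \frac{1}{1734}\right) = \frac{13681}{1734} + \frac{303 i}{578}$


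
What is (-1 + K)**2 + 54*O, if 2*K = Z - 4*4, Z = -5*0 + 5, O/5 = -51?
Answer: -54911/4 ≈ -13728.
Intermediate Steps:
O = -255 (O = 5*(-51) = -255)
Z = 5 (Z = 0 + 5 = 5)
K = -11/2 (K = (5 - 4*4)/2 = (5 - 1*16)/2 = (5 - 16)/2 = (1/2)*(-11) = -11/2 ≈ -5.5000)
(-1 + K)**2 + 54*O = (-1 - 11/2)**2 + 54*(-255) = (-13/2)**2 - 13770 = 169/4 - 13770 = -54911/4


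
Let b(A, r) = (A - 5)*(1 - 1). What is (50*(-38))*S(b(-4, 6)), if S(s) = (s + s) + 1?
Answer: -1900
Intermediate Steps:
b(A, r) = 0 (b(A, r) = (-5 + A)*0 = 0)
S(s) = 1 + 2*s (S(s) = 2*s + 1 = 1 + 2*s)
(50*(-38))*S(b(-4, 6)) = (50*(-38))*(1 + 2*0) = -1900*(1 + 0) = -1900*1 = -1900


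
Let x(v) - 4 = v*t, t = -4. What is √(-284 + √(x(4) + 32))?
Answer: √(-284 + 2*√5) ≈ 16.719*I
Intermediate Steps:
x(v) = 4 - 4*v (x(v) = 4 + v*(-4) = 4 - 4*v)
√(-284 + √(x(4) + 32)) = √(-284 + √((4 - 4*4) + 32)) = √(-284 + √((4 - 16) + 32)) = √(-284 + √(-12 + 32)) = √(-284 + √20) = √(-284 + 2*√5)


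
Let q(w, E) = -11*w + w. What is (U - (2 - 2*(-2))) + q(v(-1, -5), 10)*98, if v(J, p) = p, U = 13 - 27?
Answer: 4880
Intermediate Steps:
U = -14
q(w, E) = -10*w
(U - (2 - 2*(-2))) + q(v(-1, -5), 10)*98 = (-14 - (2 - 2*(-2))) - 10*(-5)*98 = (-14 - (2 + 4)) + 50*98 = (-14 - 1*6) + 4900 = (-14 - 6) + 4900 = -20 + 4900 = 4880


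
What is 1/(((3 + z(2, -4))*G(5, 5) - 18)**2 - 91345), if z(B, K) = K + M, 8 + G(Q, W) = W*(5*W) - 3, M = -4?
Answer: 1/254399 ≈ 3.9308e-6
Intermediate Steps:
G(Q, W) = -11 + 5*W**2 (G(Q, W) = -8 + (W*(5*W) - 3) = -8 + (5*W**2 - 3) = -8 + (-3 + 5*W**2) = -11 + 5*W**2)
z(B, K) = -4 + K (z(B, K) = K - 4 = -4 + K)
1/(((3 + z(2, -4))*G(5, 5) - 18)**2 - 91345) = 1/(((3 + (-4 - 4))*(-11 + 5*5**2) - 18)**2 - 91345) = 1/(((3 - 8)*(-11 + 5*25) - 18)**2 - 91345) = 1/((-5*(-11 + 125) - 18)**2 - 91345) = 1/((-5*114 - 18)**2 - 91345) = 1/((-570 - 18)**2 - 91345) = 1/((-588)**2 - 91345) = 1/(345744 - 91345) = 1/254399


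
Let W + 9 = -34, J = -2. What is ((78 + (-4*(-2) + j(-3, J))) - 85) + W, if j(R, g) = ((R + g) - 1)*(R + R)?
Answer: -6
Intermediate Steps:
W = -43 (W = -9 - 34 = -43)
j(R, g) = 2*R*(-1 + R + g) (j(R, g) = (-1 + R + g)*(2*R) = 2*R*(-1 + R + g))
((78 + (-4*(-2) + j(-3, J))) - 85) + W = ((78 + (-4*(-2) + 2*(-3)*(-1 - 3 - 2))) - 85) - 43 = ((78 + (8 + 2*(-3)*(-6))) - 85) - 43 = ((78 + (8 + 36)) - 85) - 43 = ((78 + 44) - 85) - 43 = (122 - 85) - 43 = 37 - 43 = -6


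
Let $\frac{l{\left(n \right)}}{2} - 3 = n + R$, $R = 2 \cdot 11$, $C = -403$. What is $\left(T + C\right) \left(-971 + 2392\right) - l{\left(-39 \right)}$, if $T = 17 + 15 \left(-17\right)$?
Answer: $-910833$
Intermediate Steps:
$T = -238$ ($T = 17 - 255 = -238$)
$R = 22$
$l{\left(n \right)} = 50 + 2 n$ ($l{\left(n \right)} = 6 + 2 \left(n + 22\right) = 6 + 2 \left(22 + n\right) = 6 + \left(44 + 2 n\right) = 50 + 2 n$)
$\left(T + C\right) \left(-971 + 2392\right) - l{\left(-39 \right)} = \left(-238 - 403\right) \left(-971 + 2392\right) - \left(50 + 2 \left(-39\right)\right) = \left(-641\right) 1421 - \left(50 - 78\right) = -910861 - -28 = -910861 + 28 = -910833$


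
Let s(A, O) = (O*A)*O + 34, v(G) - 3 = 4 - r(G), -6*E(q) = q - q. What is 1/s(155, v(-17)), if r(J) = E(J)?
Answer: 1/7629 ≈ 0.00013108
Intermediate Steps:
E(q) = 0 (E(q) = -(q - q)/6 = -⅙*0 = 0)
r(J) = 0
v(G) = 7 (v(G) = 3 + (4 - 1*0) = 3 + (4 + 0) = 3 + 4 = 7)
s(A, O) = 34 + A*O² (s(A, O) = (A*O)*O + 34 = A*O² + 34 = 34 + A*O²)
1/s(155, v(-17)) = 1/(34 + 155*7²) = 1/(34 + 155*49) = 1/(34 + 7595) = 1/7629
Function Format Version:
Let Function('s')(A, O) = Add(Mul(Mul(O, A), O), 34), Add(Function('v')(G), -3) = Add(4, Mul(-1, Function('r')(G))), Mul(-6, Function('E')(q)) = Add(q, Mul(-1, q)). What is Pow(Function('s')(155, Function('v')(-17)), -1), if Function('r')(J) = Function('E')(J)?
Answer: Rational(1, 7629) ≈ 0.00013108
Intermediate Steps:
Function('E')(q) = 0 (Function('E')(q) = Mul(Rational(-1, 6), Add(q, Mul(-1, q))) = Mul(Rational(-1, 6), 0) = 0)
Function('r')(J) = 0
Function('v')(G) = 7 (Function('v')(G) = Add(3, Add(4, Mul(-1, 0))) = Add(3, Add(4, 0)) = Add(3, 4) = 7)
Function('s')(A, O) = Add(34, Mul(A, Pow(O, 2))) (Function('s')(A, O) = Add(Mul(Mul(A, O), O), 34) = Add(Mul(A, Pow(O, 2)), 34) = Add(34, Mul(A, Pow(O, 2))))
Pow(Function('s')(155, Function('v')(-17)), -1) = Pow(Add(34, Mul(155, Pow(7, 2))), -1) = Pow(Add(34, Mul(155, 49)), -1) = Pow(Add(34, 7595), -1) = Pow(7629, -1) = Rational(1, 7629)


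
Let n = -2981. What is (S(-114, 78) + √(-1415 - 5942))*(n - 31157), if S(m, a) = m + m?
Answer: 7783464 - 34138*I*√7357 ≈ 7.7835e+6 - 2.9281e+6*I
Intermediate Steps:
S(m, a) = 2*m
(S(-114, 78) + √(-1415 - 5942))*(n - 31157) = (2*(-114) + √(-1415 - 5942))*(-2981 - 31157) = (-228 + √(-7357))*(-34138) = (-228 + I*√7357)*(-34138) = 7783464 - 34138*I*√7357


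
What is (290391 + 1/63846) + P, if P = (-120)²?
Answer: 19459686187/63846 ≈ 3.0479e+5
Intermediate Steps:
P = 14400
(290391 + 1/63846) + P = (290391 + 1/63846) + 14400 = 18540303787/63846 + 14400 = 19459686187/63846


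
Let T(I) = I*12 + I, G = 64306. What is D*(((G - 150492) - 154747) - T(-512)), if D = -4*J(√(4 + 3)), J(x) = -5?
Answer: -4685540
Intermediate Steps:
T(I) = 13*I (T(I) = 12*I + I = 13*I)
D = 20 (D = -4*(-5) = 20)
D*(((G - 150492) - 154747) - T(-512)) = 20*(((64306 - 150492) - 154747) - 13*(-512)) = 20*((-86186 - 154747) - 1*(-6656)) = 20*(-240933 + 6656) = 20*(-234277) = -4685540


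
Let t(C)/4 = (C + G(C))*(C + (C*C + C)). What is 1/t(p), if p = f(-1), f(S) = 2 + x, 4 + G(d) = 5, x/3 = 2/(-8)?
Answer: 16/585 ≈ 0.027350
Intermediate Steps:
x = -¾ (x = 3*(2/(-8)) = 3*(2*(-⅛)) = 3*(-¼) = -¾ ≈ -0.75000)
G(d) = 1 (G(d) = -4 + 5 = 1)
f(S) = 5/4 (f(S) = 2 - ¾ = 5/4)
p = 5/4 ≈ 1.2500
t(C) = 4*(1 + C)*(C² + 2*C) (t(C) = 4*((C + 1)*(C + (C*C + C))) = 4*((1 + C)*(C + (C² + C))) = 4*((1 + C)*(C + (C + C²))) = 4*((1 + C)*(C² + 2*C)) = 4*(1 + C)*(C² + 2*C))
1/t(p) = 1/(4*(5/4)*(2 + (5/4)² + 3*(5/4))) = 1/(4*(5/4)*(2 + 25/16 + 15/4)) = 1/(4*(5/4)*(117/16)) = 1/(585/16) = 16/585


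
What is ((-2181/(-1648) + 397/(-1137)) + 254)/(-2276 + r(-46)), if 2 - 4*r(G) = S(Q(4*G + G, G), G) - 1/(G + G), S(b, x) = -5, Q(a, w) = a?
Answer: -2197717367/19602624735 ≈ -0.11211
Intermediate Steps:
r(G) = 7/4 + 1/(8*G) (r(G) = ½ - (-5 - 1/(G + G))/4 = ½ - (-5 - 1/(2*G))/4 = ½ + (5/4 + 1/(8*G)) = 7/4 + 1/(8*G))
((-2181/(-1648) + 397/(-1137)) + 254)/(-2276 + r(-46)) = ((-2181/(-1648) + 397/(-1137)) + 254)/(-2276 + (⅛)*(1 + 14*(-46))/(-46)) = ((-2181*(-1/1648) + 397*(-1/1137)) + 254)/(-2276 + (⅛)*(-1/46)*(1 - 644)) = ((2181/1648 - 397/1137) + 254)/(-2276 + (⅛)*(-1/46)*(-643)) = (1825541/1873776 + 254)/(-2276 + 643/368) = 477764645/(1873776*(-836925/368)) = (477764645/1873776)*(-368/836925) = -2197717367/19602624735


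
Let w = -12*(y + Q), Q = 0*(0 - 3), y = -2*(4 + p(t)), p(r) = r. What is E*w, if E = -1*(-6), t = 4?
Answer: 1152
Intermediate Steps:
y = -16 (y = -2*(4 + 4) = -2*8 = -16)
Q = 0 (Q = 0*(-3) = 0)
w = 192 (w = -12*(-16 + 0) = -12*(-16) = 192)
E = 6
E*w = 6*192 = 1152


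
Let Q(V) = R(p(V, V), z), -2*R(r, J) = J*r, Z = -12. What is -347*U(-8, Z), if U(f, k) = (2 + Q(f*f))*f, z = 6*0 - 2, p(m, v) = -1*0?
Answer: 5552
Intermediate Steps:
p(m, v) = 0
z = -2 (z = 0 - 2 = -2)
R(r, J) = -J*r/2
Q(V) = 0 (Q(V) = -½*(-2)*0 = 0)
U(f, k) = 2*f (U(f, k) = (2 + 0)*f = 2*f)
-347*U(-8, Z) = -694*(-8) = -347*(-16) = 5552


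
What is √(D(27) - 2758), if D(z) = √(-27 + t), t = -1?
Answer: √(-2758 + 2*I*√7) ≈ 0.0504 + 52.517*I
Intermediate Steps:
D(z) = 2*I*√7 (D(z) = √(-27 - 1) = √(-28) = 2*I*√7)
√(D(27) - 2758) = √(2*I*√7 - 2758) = √(-2758 + 2*I*√7)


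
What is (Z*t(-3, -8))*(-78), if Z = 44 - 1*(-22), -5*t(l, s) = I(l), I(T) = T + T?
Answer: -30888/5 ≈ -6177.6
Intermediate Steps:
I(T) = 2*T
t(l, s) = -2*l/5
Z = 66 (Z = 44 + 22 = 66)
(Z*t(-3, -8))*(-78) = (66*(-2/5*(-3)))*(-78) = (66*(6/5))*(-78) = (396/5)*(-78) = -30888/5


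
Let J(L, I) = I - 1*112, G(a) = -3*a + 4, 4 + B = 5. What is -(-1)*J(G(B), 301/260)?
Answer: -28819/260 ≈ -110.84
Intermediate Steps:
B = 1 (B = -4 + 5 = 1)
G(a) = 4 - 3*a
J(L, I) = -112 + I (J(L, I) = I - 112 = -112 + I)
-(-1)*J(G(B), 301/260) = -(-1)*(-112 + 301/260) = -(-1)*(-28819)/260 = -1*28819/260 = -28819/260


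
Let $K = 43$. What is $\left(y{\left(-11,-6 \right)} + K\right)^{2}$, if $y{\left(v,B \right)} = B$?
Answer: $1369$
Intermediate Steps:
$\left(y{\left(-11,-6 \right)} + K\right)^{2} = \left(-6 + 43\right)^{2} = 37^{2} = 1369$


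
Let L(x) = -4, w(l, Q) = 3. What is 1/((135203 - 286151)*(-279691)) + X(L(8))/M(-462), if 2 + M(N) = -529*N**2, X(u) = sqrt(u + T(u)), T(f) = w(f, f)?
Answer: 1/42218797068 - I/112911878 ≈ 2.3686e-11 - 8.8565e-9*I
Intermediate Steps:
T(f) = 3
X(u) = sqrt(3 + u) (X(u) = sqrt(u + 3) = sqrt(3 + u))
M(N) = -2 - 529*N**2
1/((135203 - 286151)*(-279691)) + X(L(8))/M(-462) = 1/((135203 - 286151)*(-279691)) + sqrt(3 - 4)/(-2 - 529*(-462)**2) = -1/279691/(-150948) + sqrt(-1)/(-2 - 529*213444) = -1/150948*(-1/279691) + I/(-2 - 112911876) = 1/42218797068 + I/(-112911878) = 1/42218797068 + I*(-1/112911878) = 1/42218797068 - I/112911878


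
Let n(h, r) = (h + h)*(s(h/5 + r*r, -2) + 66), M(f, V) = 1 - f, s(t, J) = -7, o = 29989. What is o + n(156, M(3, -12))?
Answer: 48397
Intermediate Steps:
n(h, r) = 118*h (n(h, r) = (h + h)*(-7 + 66) = (2*h)*59 = 118*h)
o + n(156, M(3, -12)) = 29989 + 118*156 = 29989 + 18408 = 48397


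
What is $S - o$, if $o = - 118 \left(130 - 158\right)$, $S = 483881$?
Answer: $480577$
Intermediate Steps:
$o = 3304$ ($o = \left(-118\right) \left(-28\right) = 3304$)
$S - o = 483881 - 3304 = 480577$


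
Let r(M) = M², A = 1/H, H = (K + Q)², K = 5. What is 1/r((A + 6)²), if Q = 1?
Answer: 1679616/2217373921 ≈ 0.00075748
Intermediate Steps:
H = 36 (H = (5 + 1)² = 6² = 36)
A = 1/36 ≈ 0.027778
1/r((A + 6)²) = 1/(((1/36 + 6)²)²) = 1/(((217/36)²)²) = 1/((47089/1296)²) = 1/(2217373921/1679616) = 1679616/2217373921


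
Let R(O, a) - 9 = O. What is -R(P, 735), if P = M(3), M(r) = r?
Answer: -12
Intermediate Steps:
P = 3
R(O, a) = 9 + O
-R(P, 735) = -(9 + 3) = -1*12 = -12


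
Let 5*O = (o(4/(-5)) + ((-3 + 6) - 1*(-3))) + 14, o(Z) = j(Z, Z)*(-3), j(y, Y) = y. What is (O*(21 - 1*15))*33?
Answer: 22176/25 ≈ 887.04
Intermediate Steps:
o(Z) = -3*Z (o(Z) = Z*(-3) = -3*Z)
O = 112/25 (O = ((-12/(-5) + ((-3 + 6) - 1*(-3))) + 14)/5 = ((-12*(-1)/5 + (3 + 3)) + 14)/5 = ((-3*(-⅘) + 6) + 14)/5 = ((12/5 + 6) + 14)/5 = (42/5 + 14)/5 = (⅕)*(112/5) = 112/25 ≈ 4.4800)
(O*(21 - 1*15))*33 = (112*(21 - 1*15)/25)*33 = (112*(21 - 15)/25)*33 = ((112/25)*6)*33 = (672/25)*33 = 22176/25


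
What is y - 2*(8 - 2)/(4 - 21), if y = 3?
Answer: 63/17 ≈ 3.7059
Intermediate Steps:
y - 2*(8 - 2)/(4 - 21) = 3 - 2*(8 - 2)/(4 - 21) = 3 - 12/(-17) = 3 - 12*(-1)/17 = 3 - 2*(-6/17) = 3 + 12/17 = 63/17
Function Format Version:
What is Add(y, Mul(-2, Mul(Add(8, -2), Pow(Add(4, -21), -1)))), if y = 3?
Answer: Rational(63, 17) ≈ 3.7059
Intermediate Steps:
Add(y, Mul(-2, Mul(Add(8, -2), Pow(Add(4, -21), -1)))) = Add(3, Mul(-2, Mul(Add(8, -2), Pow(Add(4, -21), -1)))) = Add(3, Mul(-2, Mul(6, Pow(-17, -1)))) = Add(3, Mul(-2, Mul(6, Rational(-1, 17)))) = Add(3, Mul(-2, Rational(-6, 17))) = Add(3, Rational(12, 17)) = Rational(63, 17)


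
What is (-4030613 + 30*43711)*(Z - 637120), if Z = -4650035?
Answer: 14377270709865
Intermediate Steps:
(-4030613 + 30*43711)*(Z - 637120) = (-4030613 + 30*43711)*(-4650035 - 637120) = (-4030613 + 1311330)*(-5287155) = -2719283*(-5287155) = 14377270709865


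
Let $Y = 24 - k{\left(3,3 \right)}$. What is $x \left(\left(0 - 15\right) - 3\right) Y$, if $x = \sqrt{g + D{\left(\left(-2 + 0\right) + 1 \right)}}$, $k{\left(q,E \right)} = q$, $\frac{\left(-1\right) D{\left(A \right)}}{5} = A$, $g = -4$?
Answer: $-378$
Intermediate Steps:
$D{\left(A \right)} = - 5 A$
$x = 1$ ($x = \sqrt{-4 - 5 \left(\left(-2 + 0\right) + 1\right)} = \sqrt{-4 - 5 \left(-2 + 1\right)} = \sqrt{-4 - -5} = \sqrt{-4 + 5} = \sqrt{1} = 1$)
$Y = 21$ ($Y = 24 - 3 = 21$)
$x \left(\left(0 - 15\right) - 3\right) Y = 1 \left(\left(0 - 15\right) - 3\right) 21 = 1 \left(-15 - 3\right) 21 = 1 \left(-18\right) 21 = \left(-18\right) 21 = -378$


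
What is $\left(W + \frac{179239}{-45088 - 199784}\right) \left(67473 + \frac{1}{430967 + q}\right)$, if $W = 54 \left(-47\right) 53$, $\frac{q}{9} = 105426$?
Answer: $- \frac{1533294080273487794339}{168937315236} \approx -9.0761 \cdot 10^{9}$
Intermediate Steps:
$q = 948834$ ($q = 9 \cdot 105426 = 948834$)
$W = -134514$ ($W = \left(-2538\right) 53 = -134514$)
$\left(W + \frac{179239}{-45088 - 199784}\right) \left(67473 + \frac{1}{430967 + q}\right) = \left(-134514 + \frac{179239}{-45088 - 199784}\right) \left(67473 + \frac{1}{430967 + 948834}\right) = \left(-134514 + \frac{179239}{-45088 - 199784}\right) \left(67473 + \frac{1}{1379801}\right) = \left(-134514 + \frac{179239}{-244872}\right) \left(67473 + \frac{1}{1379801}\right) = \left(-134514 + 179239 \left(- \frac{1}{244872}\right)\right) \frac{93099312874}{1379801} = \left(-134514 - \frac{179239}{244872}\right) \frac{93099312874}{1379801} = \left(- \frac{32938891447}{244872}\right) \frac{93099312874}{1379801} = - \frac{1533294080273487794339}{168937315236}$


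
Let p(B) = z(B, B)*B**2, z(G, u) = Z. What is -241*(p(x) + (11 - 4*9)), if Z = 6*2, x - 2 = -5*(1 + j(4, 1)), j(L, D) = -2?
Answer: -135683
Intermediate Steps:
x = 7 (x = 2 - 5*(1 - 2) = 2 - 5*(-1) = 2 + 5 = 7)
Z = 12
z(G, u) = 12
p(B) = 12*B**2
-241*(p(x) + (11 - 4*9)) = -241*(12*7**2 + (11 - 4*9)) = -241*(12*49 + (11 - 36)) = -241*(588 - 25) = -241*563 = -135683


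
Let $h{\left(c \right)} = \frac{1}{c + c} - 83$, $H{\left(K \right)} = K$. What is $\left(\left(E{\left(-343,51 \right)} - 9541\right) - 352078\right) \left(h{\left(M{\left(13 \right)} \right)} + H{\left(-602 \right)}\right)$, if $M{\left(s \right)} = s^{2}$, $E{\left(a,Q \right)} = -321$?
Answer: $\frac{41899803130}{169} \approx 2.4793 \cdot 10^{8}$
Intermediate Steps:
$h{\left(c \right)} = -83 + \frac{1}{2 c}$ ($h{\left(c \right)} = \frac{1}{2 c} - 83 = -83 + \frac{1}{2 c}$)
$\left(\left(E{\left(-343,51 \right)} - 9541\right) - 352078\right) \left(h{\left(M{\left(13 \right)} \right)} + H{\left(-602 \right)}\right) = \left(\left(-321 - 9541\right) - 352078\right) \left(\left(-83 + \frac{1}{2 \cdot 13^{2}}\right) - 602\right) = \left(\left(-321 - 9541\right) - 352078\right) \left(\left(-83 + \frac{1}{2 \cdot 169}\right) - 602\right) = \left(-9862 - 352078\right) \left(\left(-83 + \frac{1}{2} \cdot \frac{1}{169}\right) - 602\right) = - 361940 \left(\left(-83 + \frac{1}{338}\right) - 602\right) = - 361940 \left(- \frac{28053}{338} - 602\right) = \left(-361940\right) \left(- \frac{231529}{338}\right) = \frac{41899803130}{169}$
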